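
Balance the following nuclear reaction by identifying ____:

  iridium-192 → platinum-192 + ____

beta-minus particle

Conserve mass number: 192 = 192 + A, so A = 0.
Conserve atomic number: 77 = 78 + Z, so Z = -1.
A = 0 and Z = -1 is e⁻ — a beta-minus particle.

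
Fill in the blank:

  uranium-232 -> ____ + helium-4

Conserve mass number: 232 = A + 4, so A = 228.
Conserve atomic number: 92 = Z + 2, so Z = 90.
Z = 90 is thorium, so the species is thorium-228.

Th-228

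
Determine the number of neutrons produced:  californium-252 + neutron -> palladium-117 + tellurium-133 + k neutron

3

Conserve mass number: 253 = 117 + 133 + k, so k = 253 − 250 = 3.
Check atomic number: 98 = 46 + 52 + 0 = 98. ✓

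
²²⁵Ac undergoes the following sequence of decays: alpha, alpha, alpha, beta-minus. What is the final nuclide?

Po-213

Start: (A, Z) = (225, 89).
After α: (221, 87).
After α: (217, 85).
After α: (213, 83).
After β⁻: (213, 84).
Z = 84 is polonium.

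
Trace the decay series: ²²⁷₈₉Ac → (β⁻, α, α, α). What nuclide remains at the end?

Start: (A, Z) = (227, 89).
After β⁻: (227, 90).
After α: (223, 88).
After α: (219, 86).
After α: (215, 84).
Z = 84 is polonium.

Po-215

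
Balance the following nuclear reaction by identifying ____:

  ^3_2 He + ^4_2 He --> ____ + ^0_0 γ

Be-7

Conserve mass number: 3 + 4 = A + 0, so A = 7.
Conserve atomic number: 2 + 2 = Z + 0, so Z = 4.
Z = 4 is beryllium, so the species is ^7_4 Be.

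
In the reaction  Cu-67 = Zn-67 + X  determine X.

beta-minus particle

Conserve mass number: 67 = 67 + A, so A = 0.
Conserve atomic number: 29 = 30 + Z, so Z = -1.
A = 0 and Z = -1 is e⁻ — a beta-minus particle.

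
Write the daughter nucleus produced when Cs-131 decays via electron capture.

Xe-131

Electron capture: mass number changes by +0, atomic number by -1.
A: 131 = 131; Z: 55 − 1 = 54.
Z = 54 is xenon, so the daughter is Xe-131.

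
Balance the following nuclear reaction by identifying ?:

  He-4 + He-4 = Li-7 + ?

proton

Conserve mass number: 4 + 4 = 7 + A, so A = 1.
Conserve atomic number: 2 + 2 = 3 + Z, so Z = 1.
A = 1 and Z = 1 is H-1 — a proton.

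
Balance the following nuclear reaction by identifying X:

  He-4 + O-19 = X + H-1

F-22

Conserve mass number: 4 + 19 = A + 1, so A = 22.
Conserve atomic number: 2 + 8 = Z + 1, so Z = 9.
Z = 9 is fluorine, so the species is F-22.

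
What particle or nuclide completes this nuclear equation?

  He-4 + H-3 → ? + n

Conserve mass number: 4 + 3 = A + 1, so A = 6.
Conserve atomic number: 2 + 1 = Z + 0, so Z = 3.
Z = 3 is lithium, so the species is Li-6.

Li-6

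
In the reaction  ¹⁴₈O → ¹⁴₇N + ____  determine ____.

Conserve mass number: 14 = 14 + A, so A = 0.
Conserve atomic number: 8 = 7 + Z, so Z = 1.
A = 0 and Z = 1 is ⁰₁e — a positron.

positron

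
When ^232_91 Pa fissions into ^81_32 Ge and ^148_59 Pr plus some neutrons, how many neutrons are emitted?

Conserve mass number: 232 = 81 + 148 + k, so k = 232 − 229 = 3.
Check atomic number: 91 = 32 + 59 + 0 = 91. ✓

3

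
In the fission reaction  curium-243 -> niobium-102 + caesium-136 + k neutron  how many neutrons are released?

Conserve mass number: 243 = 102 + 136 + k, so k = 243 − 238 = 5.
Check atomic number: 96 = 41 + 55 + 0 = 96. ✓

5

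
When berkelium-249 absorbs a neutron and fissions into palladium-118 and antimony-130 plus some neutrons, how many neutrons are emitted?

Conserve mass number: 250 = 118 + 130 + k, so k = 250 − 248 = 2.
Check atomic number: 97 = 46 + 51 + 0 = 97. ✓

2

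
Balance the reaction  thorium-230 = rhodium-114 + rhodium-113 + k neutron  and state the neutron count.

3

Conserve mass number: 230 = 114 + 113 + k, so k = 230 − 227 = 3.
Check atomic number: 90 = 45 + 45 + 0 = 90. ✓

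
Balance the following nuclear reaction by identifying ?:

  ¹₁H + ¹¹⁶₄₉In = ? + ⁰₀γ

Conserve mass number: 1 + 116 = A + 0, so A = 117.
Conserve atomic number: 1 + 49 = Z + 0, so Z = 50.
Z = 50 is tin, so the species is ¹¹⁷₅₀Sn.

Sn-117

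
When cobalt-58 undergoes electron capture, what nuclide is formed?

Fe-58

Electron capture: mass number changes by +0, atomic number by -1.
A: 58 = 58; Z: 27 − 1 = 26.
Z = 26 is iron, so the daughter is iron-58.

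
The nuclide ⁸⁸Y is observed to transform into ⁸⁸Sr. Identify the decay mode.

beta-plus decay or electron capture

ΔA = 88 − 88 = 0; ΔZ = 38 − 39 = -1.
A is unchanged and Z drops by 1 — a proton has become a neutron (β⁺ emission or electron capture).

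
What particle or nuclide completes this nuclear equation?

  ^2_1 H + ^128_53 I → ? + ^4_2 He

Te-126

Conserve mass number: 2 + 128 = A + 4, so A = 126.
Conserve atomic number: 1 + 53 = Z + 2, so Z = 52.
Z = 52 is tellurium, so the species is ^126_52 Te.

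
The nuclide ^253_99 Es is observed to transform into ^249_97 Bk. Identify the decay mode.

ΔA = 249 − 253 = -4; ΔZ = 97 − 99 = -2.
A drops by 4 and Z drops by 2 — the signature of alpha emission.

alpha decay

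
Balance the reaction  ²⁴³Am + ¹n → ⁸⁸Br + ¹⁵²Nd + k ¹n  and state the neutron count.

Conserve mass number: 244 = 88 + 152 + k, so k = 244 − 240 = 4.
Check atomic number: 95 = 35 + 60 + 0 = 95. ✓

4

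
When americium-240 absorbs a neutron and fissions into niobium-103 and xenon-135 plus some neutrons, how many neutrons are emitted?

Conserve mass number: 241 = 103 + 135 + k, so k = 241 − 238 = 3.
Check atomic number: 95 = 41 + 54 + 0 = 95. ✓

3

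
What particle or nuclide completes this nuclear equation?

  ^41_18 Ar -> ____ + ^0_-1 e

K-41

Conserve mass number: 41 = A + 0, so A = 41.
Conserve atomic number: 18 = Z − 1, so Z = 19.
Z = 19 is potassium, so the species is ^41_19 K.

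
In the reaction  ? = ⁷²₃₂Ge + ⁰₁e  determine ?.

Conserve mass number: A = 72 + 0, so A = 72.
Conserve atomic number: Z = 32 + 1, so Z = 33.
Z = 33 is arsenic, so the species is ⁷²₃₃As.

As-72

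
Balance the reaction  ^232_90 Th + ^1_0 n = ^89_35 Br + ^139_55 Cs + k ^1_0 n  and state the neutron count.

Conserve mass number: 233 = 89 + 139 + k, so k = 233 − 228 = 5.
Check atomic number: 90 = 35 + 55 + 0 = 90. ✓

5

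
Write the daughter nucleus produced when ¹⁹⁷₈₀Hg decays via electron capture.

Au-197

Electron capture: mass number changes by +0, atomic number by -1.
A: 197 = 197; Z: 80 − 1 = 79.
Z = 79 is gold, so the daughter is ¹⁹⁷₇₉Au.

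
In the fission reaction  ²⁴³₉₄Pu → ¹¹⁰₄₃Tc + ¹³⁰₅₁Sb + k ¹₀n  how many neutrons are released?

3

Conserve mass number: 243 = 110 + 130 + k, so k = 243 − 240 = 3.
Check atomic number: 94 = 43 + 51 + 0 = 94. ✓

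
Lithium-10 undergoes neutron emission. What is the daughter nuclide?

Li-9

Neutron emission: mass number changes by -1, atomic number by +0.
A: 10 − 1 = 9; Z: 3 = 3.
Z = 3 is lithium, so the daughter is lithium-9.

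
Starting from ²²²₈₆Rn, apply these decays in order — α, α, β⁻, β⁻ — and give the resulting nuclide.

Po-214

Start: (A, Z) = (222, 86).
After α: (218, 84).
After α: (214, 82).
After β⁻: (214, 83).
After β⁻: (214, 84).
Z = 84 is polonium.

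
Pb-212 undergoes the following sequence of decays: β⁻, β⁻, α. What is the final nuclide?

Start: (A, Z) = (212, 82).
After β⁻: (212, 83).
After β⁻: (212, 84).
After α: (208, 82).
Z = 82 is lead.

Pb-208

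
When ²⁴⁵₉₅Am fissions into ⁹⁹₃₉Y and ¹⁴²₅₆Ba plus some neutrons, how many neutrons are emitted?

4

Conserve mass number: 245 = 99 + 142 + k, so k = 245 − 241 = 4.
Check atomic number: 95 = 39 + 56 + 0 = 95. ✓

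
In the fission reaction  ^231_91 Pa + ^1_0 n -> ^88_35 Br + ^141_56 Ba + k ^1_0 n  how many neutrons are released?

Conserve mass number: 232 = 88 + 141 + k, so k = 232 − 229 = 3.
Check atomic number: 91 = 35 + 56 + 0 = 91. ✓

3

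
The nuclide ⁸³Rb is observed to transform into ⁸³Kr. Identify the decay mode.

beta-plus decay or electron capture

ΔA = 83 − 83 = 0; ΔZ = 36 − 37 = -1.
A is unchanged and Z drops by 1 — a proton has become a neutron (β⁺ emission or electron capture).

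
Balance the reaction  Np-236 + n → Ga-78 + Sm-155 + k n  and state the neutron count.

Conserve mass number: 237 = 78 + 155 + k, so k = 237 − 233 = 4.
Check atomic number: 93 = 31 + 62 + 0 = 93. ✓

4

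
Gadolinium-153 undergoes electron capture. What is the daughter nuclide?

Electron capture: mass number changes by +0, atomic number by -1.
A: 153 = 153; Z: 64 − 1 = 63.
Z = 63 is europium, so the daughter is europium-153.

Eu-153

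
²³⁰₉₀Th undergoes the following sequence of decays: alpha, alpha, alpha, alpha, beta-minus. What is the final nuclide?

Bi-214

Start: (A, Z) = (230, 90).
After α: (226, 88).
After α: (222, 86).
After α: (218, 84).
After α: (214, 82).
After β⁻: (214, 83).
Z = 83 is bismuth.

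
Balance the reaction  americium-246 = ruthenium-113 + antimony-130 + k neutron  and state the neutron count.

3

Conserve mass number: 246 = 113 + 130 + k, so k = 246 − 243 = 3.
Check atomic number: 95 = 44 + 51 + 0 = 95. ✓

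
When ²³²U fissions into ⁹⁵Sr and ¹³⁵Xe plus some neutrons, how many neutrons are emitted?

2

Conserve mass number: 232 = 95 + 135 + k, so k = 232 − 230 = 2.
Check atomic number: 92 = 38 + 54 + 0 = 92. ✓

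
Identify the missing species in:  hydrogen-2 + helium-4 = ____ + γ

Li-6

Conserve mass number: 2 + 4 = A + 0, so A = 6.
Conserve atomic number: 1 + 2 = Z + 0, so Z = 3.
Z = 3 is lithium, so the species is lithium-6.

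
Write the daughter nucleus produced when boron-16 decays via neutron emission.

Neutron emission: mass number changes by -1, atomic number by +0.
A: 16 − 1 = 15; Z: 5 = 5.
Z = 5 is boron, so the daughter is boron-15.

B-15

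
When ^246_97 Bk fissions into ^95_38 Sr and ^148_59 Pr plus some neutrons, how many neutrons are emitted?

3

Conserve mass number: 246 = 95 + 148 + k, so k = 246 − 243 = 3.
Check atomic number: 97 = 38 + 59 + 0 = 97. ✓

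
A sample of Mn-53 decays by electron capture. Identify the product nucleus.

Cr-53

Electron capture: mass number changes by +0, atomic number by -1.
A: 53 = 53; Z: 25 − 1 = 24.
Z = 24 is chromium, so the daughter is Cr-53.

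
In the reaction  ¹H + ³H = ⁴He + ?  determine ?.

Conserve mass number: 1 + 3 = 4 + A, so A = 0.
Conserve atomic number: 1 + 1 = 2 + Z, so Z = 0.
A = 0 and Z = 0 is γ — a gamma ray.

gamma ray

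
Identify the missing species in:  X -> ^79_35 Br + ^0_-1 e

Se-79

Conserve mass number: A = 79 + 0, so A = 79.
Conserve atomic number: Z = 35 − 1, so Z = 34.
Z = 34 is selenium, so the species is ^79_34 Se.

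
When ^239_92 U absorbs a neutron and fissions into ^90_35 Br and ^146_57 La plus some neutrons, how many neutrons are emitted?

Conserve mass number: 240 = 90 + 146 + k, so k = 240 − 236 = 4.
Check atomic number: 92 = 35 + 57 + 0 = 92. ✓

4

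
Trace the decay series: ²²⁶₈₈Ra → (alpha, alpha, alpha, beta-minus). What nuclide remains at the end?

Start: (A, Z) = (226, 88).
After α: (222, 86).
After α: (218, 84).
After α: (214, 82).
After β⁻: (214, 83).
Z = 83 is bismuth.

Bi-214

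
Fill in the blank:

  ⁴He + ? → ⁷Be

Conserve mass number: 4 + A = 7, so A = 3.
Conserve atomic number: 2 + Z = 4, so Z = 2.
Z = 2 is helium, so the species is ³He.

He-3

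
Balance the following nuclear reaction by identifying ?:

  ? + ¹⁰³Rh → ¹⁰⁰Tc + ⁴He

neutron

Conserve mass number: A + 103 = 100 + 4, so A = 1.
Conserve atomic number: Z + 45 = 43 + 2, so Z = 0.
A = 1 and Z = 0 is ¹n — a neutron.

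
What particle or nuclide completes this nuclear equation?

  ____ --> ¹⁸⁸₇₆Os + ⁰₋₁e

Re-188

Conserve mass number: A = 188 + 0, so A = 188.
Conserve atomic number: Z = 76 − 1, so Z = 75.
Z = 75 is rhenium, so the species is ¹⁸⁸₇₅Re.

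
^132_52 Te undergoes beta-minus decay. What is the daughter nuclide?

Beta-minus decay: mass number changes by +0, atomic number by +1.
A: 132 = 132; Z: 52 + 1 = 53.
Z = 53 is iodine, so the daughter is ^132_53 I.

I-132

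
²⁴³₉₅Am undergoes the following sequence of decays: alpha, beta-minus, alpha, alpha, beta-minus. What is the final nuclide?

Start: (A, Z) = (243, 95).
After α: (239, 93).
After β⁻: (239, 94).
After α: (235, 92).
After α: (231, 90).
After β⁻: (231, 91).
Z = 91 is protactinium.

Pa-231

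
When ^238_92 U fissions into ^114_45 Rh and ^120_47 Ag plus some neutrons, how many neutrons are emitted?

4

Conserve mass number: 238 = 114 + 120 + k, so k = 238 − 234 = 4.
Check atomic number: 92 = 45 + 47 + 0 = 92. ✓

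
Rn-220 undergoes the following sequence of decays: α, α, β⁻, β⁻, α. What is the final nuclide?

Start: (A, Z) = (220, 86).
After α: (216, 84).
After α: (212, 82).
After β⁻: (212, 83).
After β⁻: (212, 84).
After α: (208, 82).
Z = 82 is lead.

Pb-208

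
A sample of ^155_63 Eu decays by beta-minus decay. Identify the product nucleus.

Beta-minus decay: mass number changes by +0, atomic number by +1.
A: 155 = 155; Z: 63 + 1 = 64.
Z = 64 is gadolinium, so the daughter is ^155_64 Gd.

Gd-155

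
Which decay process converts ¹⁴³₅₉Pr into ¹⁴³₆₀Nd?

ΔA = 143 − 143 = 0; ΔZ = 60 − 59 = +1.
A is unchanged and Z rises by 1 — a neutron has become a proton (β⁻ decay).

beta-minus decay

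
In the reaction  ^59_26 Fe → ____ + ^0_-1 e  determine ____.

Conserve mass number: 59 = A + 0, so A = 59.
Conserve atomic number: 26 = Z − 1, so Z = 27.
Z = 27 is cobalt, so the species is ^59_27 Co.

Co-59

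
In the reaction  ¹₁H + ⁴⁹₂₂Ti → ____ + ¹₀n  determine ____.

Conserve mass number: 1 + 49 = A + 1, so A = 49.
Conserve atomic number: 1 + 22 = Z + 0, so Z = 23.
Z = 23 is vanadium, so the species is ⁴⁹₂₃V.

V-49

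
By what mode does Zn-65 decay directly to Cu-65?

beta-plus decay or electron capture

ΔA = 65 − 65 = 0; ΔZ = 29 − 30 = -1.
A is unchanged and Z drops by 1 — a proton has become a neutron (β⁺ emission or electron capture).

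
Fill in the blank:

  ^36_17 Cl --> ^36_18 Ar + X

Conserve mass number: 36 = 36 + A, so A = 0.
Conserve atomic number: 17 = 18 + Z, so Z = -1.
A = 0 and Z = -1 is ^0_-1 e — a beta-minus particle.

beta-minus particle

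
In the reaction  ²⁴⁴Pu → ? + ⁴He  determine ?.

U-240

Conserve mass number: 244 = A + 4, so A = 240.
Conserve atomic number: 94 = Z + 2, so Z = 92.
Z = 92 is uranium, so the species is ²⁴⁰U.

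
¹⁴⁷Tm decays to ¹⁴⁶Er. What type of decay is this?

ΔA = 146 − 147 = -1; ΔZ = 68 − 69 = -1.
A drops by 1 and Z drops by 1 — a proton was emitted.

proton emission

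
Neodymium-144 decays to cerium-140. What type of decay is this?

ΔA = 140 − 144 = -4; ΔZ = 58 − 60 = -2.
A drops by 4 and Z drops by 2 — the signature of alpha emission.

alpha decay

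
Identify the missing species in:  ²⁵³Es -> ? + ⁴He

Conserve mass number: 253 = A + 4, so A = 249.
Conserve atomic number: 99 = Z + 2, so Z = 97.
Z = 97 is berkelium, so the species is ²⁴⁹Bk.

Bk-249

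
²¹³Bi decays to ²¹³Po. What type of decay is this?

beta-minus decay

ΔA = 213 − 213 = 0; ΔZ = 84 − 83 = +1.
A is unchanged and Z rises by 1 — a neutron has become a proton (β⁻ decay).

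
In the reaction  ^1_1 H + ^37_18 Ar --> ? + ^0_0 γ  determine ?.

Conserve mass number: 1 + 37 = A + 0, so A = 38.
Conserve atomic number: 1 + 18 = Z + 0, so Z = 19.
Z = 19 is potassium, so the species is ^38_19 K.

K-38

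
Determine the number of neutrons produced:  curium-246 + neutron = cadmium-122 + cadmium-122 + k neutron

Conserve mass number: 247 = 122 + 122 + k, so k = 247 − 244 = 3.
Check atomic number: 96 = 48 + 48 + 0 = 96. ✓

3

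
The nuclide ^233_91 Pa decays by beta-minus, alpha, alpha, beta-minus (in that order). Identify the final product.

Start: (A, Z) = (233, 91).
After β⁻: (233, 92).
After α: (229, 90).
After α: (225, 88).
After β⁻: (225, 89).
Z = 89 is actinium.

Ac-225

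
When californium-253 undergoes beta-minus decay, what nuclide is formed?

Beta-minus decay: mass number changes by +0, atomic number by +1.
A: 253 = 253; Z: 98 + 1 = 99.
Z = 99 is einsteinium, so the daughter is einsteinium-253.

Es-253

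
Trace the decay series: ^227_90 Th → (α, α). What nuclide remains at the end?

Start: (A, Z) = (227, 90).
After α: (223, 88).
After α: (219, 86).
Z = 86 is radon.

Rn-219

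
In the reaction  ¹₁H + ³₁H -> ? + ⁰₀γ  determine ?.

Conserve mass number: 1 + 3 = A + 0, so A = 4.
Conserve atomic number: 1 + 1 = Z + 0, so Z = 2.
A = 4 and Z = 2 is ⁴₂He — an alpha particle.

He-4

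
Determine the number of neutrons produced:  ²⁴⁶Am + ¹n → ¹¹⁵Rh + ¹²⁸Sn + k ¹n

4

Conserve mass number: 247 = 115 + 128 + k, so k = 247 − 243 = 4.
Check atomic number: 95 = 45 + 50 + 0 = 95. ✓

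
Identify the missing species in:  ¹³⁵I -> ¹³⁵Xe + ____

beta-minus particle

Conserve mass number: 135 = 135 + A, so A = 0.
Conserve atomic number: 53 = 54 + Z, so Z = -1.
A = 0 and Z = -1 is e⁻ — a beta-minus particle.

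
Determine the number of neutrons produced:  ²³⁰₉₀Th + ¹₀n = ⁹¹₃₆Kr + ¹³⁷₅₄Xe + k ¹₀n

3

Conserve mass number: 231 = 91 + 137 + k, so k = 231 − 228 = 3.
Check atomic number: 90 = 36 + 54 + 0 = 90. ✓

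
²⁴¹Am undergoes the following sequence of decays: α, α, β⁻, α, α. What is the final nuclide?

Ra-225

Start: (A, Z) = (241, 95).
After α: (237, 93).
After α: (233, 91).
After β⁻: (233, 92).
After α: (229, 90).
After α: (225, 88).
Z = 88 is radium.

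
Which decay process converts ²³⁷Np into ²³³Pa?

alpha decay

ΔA = 233 − 237 = -4; ΔZ = 91 − 93 = -2.
A drops by 4 and Z drops by 2 — the signature of alpha emission.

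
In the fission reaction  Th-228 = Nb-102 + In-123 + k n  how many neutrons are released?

3

Conserve mass number: 228 = 102 + 123 + k, so k = 228 − 225 = 3.
Check atomic number: 90 = 41 + 49 + 0 = 90. ✓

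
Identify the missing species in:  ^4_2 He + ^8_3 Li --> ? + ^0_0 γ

Conserve mass number: 4 + 8 = A + 0, so A = 12.
Conserve atomic number: 2 + 3 = Z + 0, so Z = 5.
Z = 5 is boron, so the species is ^12_5 B.

B-12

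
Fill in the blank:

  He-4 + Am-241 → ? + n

Bk-244

Conserve mass number: 4 + 241 = A + 1, so A = 244.
Conserve atomic number: 2 + 95 = Z + 0, so Z = 97.
Z = 97 is berkelium, so the species is Bk-244.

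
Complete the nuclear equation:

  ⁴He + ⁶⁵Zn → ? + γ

Conserve mass number: 4 + 65 = A + 0, so A = 69.
Conserve atomic number: 2 + 30 = Z + 0, so Z = 32.
Z = 32 is germanium, so the species is ⁶⁹Ge.

Ge-69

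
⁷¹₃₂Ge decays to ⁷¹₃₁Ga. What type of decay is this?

beta-plus decay or electron capture

ΔA = 71 − 71 = 0; ΔZ = 31 − 32 = -1.
A is unchanged and Z drops by 1 — a proton has become a neutron (β⁺ emission or electron capture).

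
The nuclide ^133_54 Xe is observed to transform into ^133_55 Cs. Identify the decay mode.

beta-minus decay

ΔA = 133 − 133 = 0; ΔZ = 55 − 54 = +1.
A is unchanged and Z rises by 1 — a neutron has become a proton (β⁻ decay).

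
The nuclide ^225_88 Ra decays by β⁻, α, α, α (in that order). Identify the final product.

Bi-213

Start: (A, Z) = (225, 88).
After β⁻: (225, 89).
After α: (221, 87).
After α: (217, 85).
After α: (213, 83).
Z = 83 is bismuth.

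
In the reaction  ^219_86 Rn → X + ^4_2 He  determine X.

Conserve mass number: 219 = A + 4, so A = 215.
Conserve atomic number: 86 = Z + 2, so Z = 84.
Z = 84 is polonium, so the species is ^215_84 Po.

Po-215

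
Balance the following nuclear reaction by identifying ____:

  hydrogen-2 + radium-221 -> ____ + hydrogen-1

Ra-222

Conserve mass number: 2 + 221 = A + 1, so A = 222.
Conserve atomic number: 1 + 88 = Z + 1, so Z = 88.
Z = 88 is radium, so the species is radium-222.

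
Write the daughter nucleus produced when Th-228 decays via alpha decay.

Alpha decay: mass number changes by -4, atomic number by -2.
A: 228 − 4 = 224; Z: 90 − 2 = 88.
Z = 88 is radium, so the daughter is Ra-224.

Ra-224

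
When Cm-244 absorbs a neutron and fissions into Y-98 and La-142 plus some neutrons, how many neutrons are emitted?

5

Conserve mass number: 245 = 98 + 142 + k, so k = 245 − 240 = 5.
Check atomic number: 96 = 39 + 57 + 0 = 96. ✓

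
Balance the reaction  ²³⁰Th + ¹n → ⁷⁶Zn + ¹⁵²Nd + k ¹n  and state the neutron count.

3

Conserve mass number: 231 = 76 + 152 + k, so k = 231 − 228 = 3.
Check atomic number: 90 = 30 + 60 + 0 = 90. ✓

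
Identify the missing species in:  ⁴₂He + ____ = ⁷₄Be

Conserve mass number: 4 + A = 7, so A = 3.
Conserve atomic number: 2 + Z = 4, so Z = 2.
Z = 2 is helium, so the species is ³₂He.

He-3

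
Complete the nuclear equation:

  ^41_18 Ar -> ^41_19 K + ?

beta-minus particle

Conserve mass number: 41 = 41 + A, so A = 0.
Conserve atomic number: 18 = 19 + Z, so Z = -1.
A = 0 and Z = -1 is ^0_-1 e — a beta-minus particle.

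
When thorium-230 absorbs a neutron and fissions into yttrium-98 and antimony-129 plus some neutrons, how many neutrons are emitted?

Conserve mass number: 231 = 98 + 129 + k, so k = 231 − 227 = 4.
Check atomic number: 90 = 39 + 51 + 0 = 90. ✓

4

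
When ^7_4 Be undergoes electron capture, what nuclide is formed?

Li-7

Electron capture: mass number changes by +0, atomic number by -1.
A: 7 = 7; Z: 4 − 1 = 3.
Z = 3 is lithium, so the daughter is ^7_3 Li.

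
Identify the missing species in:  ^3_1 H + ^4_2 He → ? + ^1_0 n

Li-6

Conserve mass number: 3 + 4 = A + 1, so A = 6.
Conserve atomic number: 1 + 2 = Z + 0, so Z = 3.
Z = 3 is lithium, so the species is ^6_3 Li.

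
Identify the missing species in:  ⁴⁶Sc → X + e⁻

Conserve mass number: 46 = A + 0, so A = 46.
Conserve atomic number: 21 = Z − 1, so Z = 22.
Z = 22 is titanium, so the species is ⁴⁶Ti.

Ti-46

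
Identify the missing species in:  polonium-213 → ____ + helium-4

Conserve mass number: 213 = A + 4, so A = 209.
Conserve atomic number: 84 = Z + 2, so Z = 82.
Z = 82 is lead, so the species is lead-209.

Pb-209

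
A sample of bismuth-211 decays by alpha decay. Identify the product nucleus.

Alpha decay: mass number changes by -4, atomic number by -2.
A: 211 − 4 = 207; Z: 83 − 2 = 81.
Z = 81 is thallium, so the daughter is thallium-207.

Tl-207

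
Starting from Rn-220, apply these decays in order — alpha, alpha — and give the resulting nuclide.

Pb-212

Start: (A, Z) = (220, 86).
After α: (216, 84).
After α: (212, 82).
Z = 82 is lead.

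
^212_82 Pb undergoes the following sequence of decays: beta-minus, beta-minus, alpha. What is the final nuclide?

Start: (A, Z) = (212, 82).
After β⁻: (212, 83).
After β⁻: (212, 84).
After α: (208, 82).
Z = 82 is lead.

Pb-208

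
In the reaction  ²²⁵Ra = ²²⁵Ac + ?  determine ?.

beta-minus particle

Conserve mass number: 225 = 225 + A, so A = 0.
Conserve atomic number: 88 = 89 + Z, so Z = -1.
A = 0 and Z = -1 is e⁻ — a beta-minus particle.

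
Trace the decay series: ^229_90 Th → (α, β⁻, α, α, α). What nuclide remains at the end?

Start: (A, Z) = (229, 90).
After α: (225, 88).
After β⁻: (225, 89).
After α: (221, 87).
After α: (217, 85).
After α: (213, 83).
Z = 83 is bismuth.

Bi-213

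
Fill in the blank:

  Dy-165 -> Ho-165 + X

Conserve mass number: 165 = 165 + A, so A = 0.
Conserve atomic number: 66 = 67 + Z, so Z = -1.
A = 0 and Z = -1 is e⁻ — a beta-minus particle.

beta-minus particle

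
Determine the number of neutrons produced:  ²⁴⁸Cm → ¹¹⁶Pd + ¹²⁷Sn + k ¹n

5

Conserve mass number: 248 = 116 + 127 + k, so k = 248 − 243 = 5.
Check atomic number: 96 = 46 + 50 + 0 = 96. ✓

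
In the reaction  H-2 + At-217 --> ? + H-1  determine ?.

Conserve mass number: 2 + 217 = A + 1, so A = 218.
Conserve atomic number: 1 + 85 = Z + 1, so Z = 85.
Z = 85 is astatine, so the species is At-218.

At-218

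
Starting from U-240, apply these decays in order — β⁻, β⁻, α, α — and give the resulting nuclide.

Th-232

Start: (A, Z) = (240, 92).
After β⁻: (240, 93).
After β⁻: (240, 94).
After α: (236, 92).
After α: (232, 90).
Z = 90 is thorium.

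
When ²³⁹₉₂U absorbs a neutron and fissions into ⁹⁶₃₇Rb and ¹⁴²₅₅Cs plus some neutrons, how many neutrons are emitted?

Conserve mass number: 240 = 96 + 142 + k, so k = 240 − 238 = 2.
Check atomic number: 92 = 37 + 55 + 0 = 92. ✓

2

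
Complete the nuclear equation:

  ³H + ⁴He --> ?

Li-7

Conserve mass number: 3 + 4 = A, so A = 7.
Conserve atomic number: 1 + 2 = Z, so Z = 3.
Z = 3 is lithium, so the species is ⁷Li.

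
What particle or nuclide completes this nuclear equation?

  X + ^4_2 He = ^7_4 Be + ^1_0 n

Conserve mass number: A + 4 = 7 + 1, so A = 4.
Conserve atomic number: Z + 2 = 4 + 0, so Z = 2.
A = 4 and Z = 2 is ^4_2 He — an alpha particle.

alpha particle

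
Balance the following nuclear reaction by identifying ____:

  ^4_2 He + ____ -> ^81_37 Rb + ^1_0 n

Br-78

Conserve mass number: 4 + A = 81 + 1, so A = 78.
Conserve atomic number: 2 + Z = 37 + 0, so Z = 35.
Z = 35 is bromine, so the species is ^78_35 Br.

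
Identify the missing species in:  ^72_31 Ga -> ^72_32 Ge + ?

Conserve mass number: 72 = 72 + A, so A = 0.
Conserve atomic number: 31 = 32 + Z, so Z = -1.
A = 0 and Z = -1 is ^0_-1 e — a beta-minus particle.

beta-minus particle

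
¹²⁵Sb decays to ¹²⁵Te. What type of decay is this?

ΔA = 125 − 125 = 0; ΔZ = 52 − 51 = +1.
A is unchanged and Z rises by 1 — a neutron has become a proton (β⁻ decay).

beta-minus decay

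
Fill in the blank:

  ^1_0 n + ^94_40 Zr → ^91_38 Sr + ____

Conserve mass number: 1 + 94 = 91 + A, so A = 4.
Conserve atomic number: 0 + 40 = 38 + Z, so Z = 2.
A = 4 and Z = 2 is ^4_2 He — an alpha particle.

alpha particle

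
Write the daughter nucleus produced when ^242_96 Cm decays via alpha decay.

Pu-238

Alpha decay: mass number changes by -4, atomic number by -2.
A: 242 − 4 = 238; Z: 96 − 2 = 94.
Z = 94 is plutonium, so the daughter is ^238_94 Pu.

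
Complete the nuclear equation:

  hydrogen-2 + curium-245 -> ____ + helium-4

Conserve mass number: 2 + 245 = A + 4, so A = 243.
Conserve atomic number: 1 + 96 = Z + 2, so Z = 95.
Z = 95 is americium, so the species is americium-243.

Am-243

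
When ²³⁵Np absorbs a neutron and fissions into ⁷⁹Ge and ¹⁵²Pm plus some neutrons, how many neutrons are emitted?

5

Conserve mass number: 236 = 79 + 152 + k, so k = 236 − 231 = 5.
Check atomic number: 93 = 32 + 61 + 0 = 93. ✓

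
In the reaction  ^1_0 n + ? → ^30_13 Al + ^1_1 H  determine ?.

Si-30

Conserve mass number: 1 + A = 30 + 1, so A = 30.
Conserve atomic number: 0 + Z = 13 + 1, so Z = 14.
Z = 14 is silicon, so the species is ^30_14 Si.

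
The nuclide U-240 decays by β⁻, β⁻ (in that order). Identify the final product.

Pu-240

Start: (A, Z) = (240, 92).
After β⁻: (240, 93).
After β⁻: (240, 94).
Z = 94 is plutonium.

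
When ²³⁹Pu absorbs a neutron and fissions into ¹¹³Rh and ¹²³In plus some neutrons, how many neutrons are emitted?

4

Conserve mass number: 240 = 113 + 123 + k, so k = 240 − 236 = 4.
Check atomic number: 94 = 45 + 49 + 0 = 94. ✓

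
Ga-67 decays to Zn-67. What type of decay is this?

beta-plus decay or electron capture

ΔA = 67 − 67 = 0; ΔZ = 30 − 31 = -1.
A is unchanged and Z drops by 1 — a proton has become a neutron (β⁺ emission or electron capture).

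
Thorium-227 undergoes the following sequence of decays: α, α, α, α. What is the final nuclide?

Pb-211

Start: (A, Z) = (227, 90).
After α: (223, 88).
After α: (219, 86).
After α: (215, 84).
After α: (211, 82).
Z = 82 is lead.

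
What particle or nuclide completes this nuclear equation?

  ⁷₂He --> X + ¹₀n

He-6

Conserve mass number: 7 = A + 1, so A = 6.
Conserve atomic number: 2 = Z + 0, so Z = 2.
Z = 2 is helium, so the species is ⁶₂He.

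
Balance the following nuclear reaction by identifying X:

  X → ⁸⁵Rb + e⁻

Kr-85

Conserve mass number: A = 85 + 0, so A = 85.
Conserve atomic number: Z = 37 − 1, so Z = 36.
Z = 36 is krypton, so the species is ⁸⁵Kr.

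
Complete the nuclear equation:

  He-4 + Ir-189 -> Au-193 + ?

Conserve mass number: 4 + 189 = 193 + A, so A = 0.
Conserve atomic number: 2 + 77 = 79 + Z, so Z = 0.
A = 0 and Z = 0 is γ — a gamma ray.

gamma ray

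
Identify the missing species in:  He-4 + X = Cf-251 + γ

Conserve mass number: 4 + A = 251 + 0, so A = 247.
Conserve atomic number: 2 + Z = 98 + 0, so Z = 96.
Z = 96 is curium, so the species is Cm-247.

Cm-247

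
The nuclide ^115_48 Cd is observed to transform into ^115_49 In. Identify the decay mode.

beta-minus decay

ΔA = 115 − 115 = 0; ΔZ = 49 − 48 = +1.
A is unchanged and Z rises by 1 — a neutron has become a proton (β⁻ decay).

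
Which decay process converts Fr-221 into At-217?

ΔA = 217 − 221 = -4; ΔZ = 85 − 87 = -2.
A drops by 4 and Z drops by 2 — the signature of alpha emission.

alpha decay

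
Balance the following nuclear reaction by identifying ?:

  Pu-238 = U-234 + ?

Conserve mass number: 238 = 234 + A, so A = 4.
Conserve atomic number: 94 = 92 + Z, so Z = 2.
A = 4 and Z = 2 is He-4 — an alpha particle.

alpha particle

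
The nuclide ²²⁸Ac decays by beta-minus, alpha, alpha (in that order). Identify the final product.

Start: (A, Z) = (228, 89).
After β⁻: (228, 90).
After α: (224, 88).
After α: (220, 86).
Z = 86 is radon.

Rn-220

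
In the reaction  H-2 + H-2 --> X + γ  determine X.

Conserve mass number: 2 + 2 = A + 0, so A = 4.
Conserve atomic number: 1 + 1 = Z + 0, so Z = 2.
A = 4 and Z = 2 is He-4 — an alpha particle.

He-4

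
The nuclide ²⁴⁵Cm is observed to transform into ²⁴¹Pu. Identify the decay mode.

ΔA = 241 − 245 = -4; ΔZ = 94 − 96 = -2.
A drops by 4 and Z drops by 2 — the signature of alpha emission.

alpha decay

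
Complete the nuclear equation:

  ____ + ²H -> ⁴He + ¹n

triton

Conserve mass number: A + 2 = 4 + 1, so A = 3.
Conserve atomic number: Z + 1 = 2 + 0, so Z = 1.
A = 3 and Z = 1 is ³H — a triton.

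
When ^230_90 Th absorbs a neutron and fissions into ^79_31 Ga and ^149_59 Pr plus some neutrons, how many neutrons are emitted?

Conserve mass number: 231 = 79 + 149 + k, so k = 231 − 228 = 3.
Check atomic number: 90 = 31 + 59 + 0 = 90. ✓

3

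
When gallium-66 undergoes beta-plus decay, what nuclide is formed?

Beta-plus decay: mass number changes by +0, atomic number by -1.
A: 66 = 66; Z: 31 − 1 = 30.
Z = 30 is zinc, so the daughter is zinc-66.

Zn-66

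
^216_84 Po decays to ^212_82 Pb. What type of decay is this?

ΔA = 212 − 216 = -4; ΔZ = 82 − 84 = -2.
A drops by 4 and Z drops by 2 — the signature of alpha emission.

alpha decay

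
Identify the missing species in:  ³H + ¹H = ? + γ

He-4

Conserve mass number: 3 + 1 = A + 0, so A = 4.
Conserve atomic number: 1 + 1 = Z + 0, so Z = 2.
A = 4 and Z = 2 is ⁴He — an alpha particle.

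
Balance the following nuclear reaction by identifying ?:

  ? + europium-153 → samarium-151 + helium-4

Conserve mass number: A + 153 = 151 + 4, so A = 2.
Conserve atomic number: Z + 63 = 62 + 2, so Z = 1.
A = 2 and Z = 1 is hydrogen-2 — a deuteron.

deuteron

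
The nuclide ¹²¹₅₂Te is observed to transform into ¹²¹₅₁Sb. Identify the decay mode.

beta-plus decay or electron capture

ΔA = 121 − 121 = 0; ΔZ = 51 − 52 = -1.
A is unchanged and Z drops by 1 — a proton has become a neutron (β⁺ emission or electron capture).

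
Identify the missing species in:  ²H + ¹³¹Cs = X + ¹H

Cs-132

Conserve mass number: 2 + 131 = A + 1, so A = 132.
Conserve atomic number: 1 + 55 = Z + 1, so Z = 55.
Z = 55 is caesium, so the species is ¹³²Cs.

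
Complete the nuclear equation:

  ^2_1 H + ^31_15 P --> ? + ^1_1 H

Conserve mass number: 2 + 31 = A + 1, so A = 32.
Conserve atomic number: 1 + 15 = Z + 1, so Z = 15.
Z = 15 is phosphorus, so the species is ^32_15 P.

P-32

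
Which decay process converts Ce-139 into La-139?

beta-plus decay or electron capture

ΔA = 139 − 139 = 0; ΔZ = 57 − 58 = -1.
A is unchanged and Z drops by 1 — a proton has become a neutron (β⁺ emission or electron capture).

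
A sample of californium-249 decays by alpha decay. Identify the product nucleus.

Alpha decay: mass number changes by -4, atomic number by -2.
A: 249 − 4 = 245; Z: 98 − 2 = 96.
Z = 96 is curium, so the daughter is curium-245.

Cm-245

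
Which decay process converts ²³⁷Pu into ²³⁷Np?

ΔA = 237 − 237 = 0; ΔZ = 93 − 94 = -1.
A is unchanged and Z drops by 1 — a proton has become a neutron (β⁺ emission or electron capture).

beta-plus decay or electron capture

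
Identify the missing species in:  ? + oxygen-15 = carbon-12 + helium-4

Conserve mass number: A + 15 = 12 + 4, so A = 1.
Conserve atomic number: Z + 8 = 6 + 2, so Z = 0.
A = 1 and Z = 0 is neutron — a neutron.

neutron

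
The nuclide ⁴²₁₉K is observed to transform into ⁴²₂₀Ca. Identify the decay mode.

ΔA = 42 − 42 = 0; ΔZ = 20 − 19 = +1.
A is unchanged and Z rises by 1 — a neutron has become a proton (β⁻ decay).

beta-minus decay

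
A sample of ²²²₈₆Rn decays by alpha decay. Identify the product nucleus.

Po-218

Alpha decay: mass number changes by -4, atomic number by -2.
A: 222 − 4 = 218; Z: 86 − 2 = 84.
Z = 84 is polonium, so the daughter is ²¹⁸₈₄Po.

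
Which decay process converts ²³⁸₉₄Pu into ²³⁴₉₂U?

alpha decay

ΔA = 234 − 238 = -4; ΔZ = 92 − 94 = -2.
A drops by 4 and Z drops by 2 — the signature of alpha emission.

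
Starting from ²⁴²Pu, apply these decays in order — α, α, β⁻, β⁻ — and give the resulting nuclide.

Start: (A, Z) = (242, 94).
After α: (238, 92).
After α: (234, 90).
After β⁻: (234, 91).
After β⁻: (234, 92).
Z = 92 is uranium.

U-234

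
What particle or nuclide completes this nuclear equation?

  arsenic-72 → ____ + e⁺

Conserve mass number: 72 = A + 0, so A = 72.
Conserve atomic number: 33 = Z + 1, so Z = 32.
Z = 32 is germanium, so the species is germanium-72.

Ge-72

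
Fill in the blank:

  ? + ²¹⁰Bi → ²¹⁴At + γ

alpha particle

Conserve mass number: A + 210 = 214 + 0, so A = 4.
Conserve atomic number: Z + 83 = 85 + 0, so Z = 2.
A = 4 and Z = 2 is ⁴He — an alpha particle.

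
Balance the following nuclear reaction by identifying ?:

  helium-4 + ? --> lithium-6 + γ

Conserve mass number: 4 + A = 6 + 0, so A = 2.
Conserve atomic number: 2 + Z = 3 + 0, so Z = 1.
A = 2 and Z = 1 is hydrogen-2 — a deuteron.

deuteron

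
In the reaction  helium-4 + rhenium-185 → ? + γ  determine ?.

Ir-189

Conserve mass number: 4 + 185 = A + 0, so A = 189.
Conserve atomic number: 2 + 75 = Z + 0, so Z = 77.
Z = 77 is iridium, so the species is iridium-189.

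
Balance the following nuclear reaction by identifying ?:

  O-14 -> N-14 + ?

positron

Conserve mass number: 14 = 14 + A, so A = 0.
Conserve atomic number: 8 = 7 + Z, so Z = 1.
A = 0 and Z = 1 is e⁺ — a positron.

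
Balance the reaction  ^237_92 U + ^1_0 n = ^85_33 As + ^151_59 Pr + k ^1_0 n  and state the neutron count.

Conserve mass number: 238 = 85 + 151 + k, so k = 238 − 236 = 2.
Check atomic number: 92 = 33 + 59 + 0 = 92. ✓

2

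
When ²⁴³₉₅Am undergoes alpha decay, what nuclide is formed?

Alpha decay: mass number changes by -4, atomic number by -2.
A: 243 − 4 = 239; Z: 95 − 2 = 93.
Z = 93 is neptunium, so the daughter is ²³⁹₉₃Np.

Np-239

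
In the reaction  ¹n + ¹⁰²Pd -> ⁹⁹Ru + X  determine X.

Conserve mass number: 1 + 102 = 99 + A, so A = 4.
Conserve atomic number: 0 + 46 = 44 + Z, so Z = 2.
A = 4 and Z = 2 is ⁴He — an alpha particle.

alpha particle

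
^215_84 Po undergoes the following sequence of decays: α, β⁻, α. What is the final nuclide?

Start: (A, Z) = (215, 84).
After α: (211, 82).
After β⁻: (211, 83).
After α: (207, 81).
Z = 81 is thallium.

Tl-207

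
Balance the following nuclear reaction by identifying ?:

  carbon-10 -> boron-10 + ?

Conserve mass number: 10 = 10 + A, so A = 0.
Conserve atomic number: 6 = 5 + Z, so Z = 1.
A = 0 and Z = 1 is e⁺ — a positron.

positron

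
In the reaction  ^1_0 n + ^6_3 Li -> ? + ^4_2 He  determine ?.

H-3

Conserve mass number: 1 + 6 = A + 4, so A = 3.
Conserve atomic number: 0 + 3 = Z + 2, so Z = 1.
A = 3 and Z = 1 is ^3_1 H — a triton.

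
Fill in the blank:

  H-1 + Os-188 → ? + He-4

Conserve mass number: 1 + 188 = A + 4, so A = 185.
Conserve atomic number: 1 + 76 = Z + 2, so Z = 75.
Z = 75 is rhenium, so the species is Re-185.

Re-185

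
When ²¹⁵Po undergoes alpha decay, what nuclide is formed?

Alpha decay: mass number changes by -4, atomic number by -2.
A: 215 − 4 = 211; Z: 84 − 2 = 82.
Z = 82 is lead, so the daughter is ²¹¹Pb.

Pb-211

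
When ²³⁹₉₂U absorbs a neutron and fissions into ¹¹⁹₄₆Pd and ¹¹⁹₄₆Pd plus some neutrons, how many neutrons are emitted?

2

Conserve mass number: 240 = 119 + 119 + k, so k = 240 − 238 = 2.
Check atomic number: 92 = 46 + 46 + 0 = 92. ✓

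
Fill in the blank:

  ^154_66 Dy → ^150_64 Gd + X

alpha particle

Conserve mass number: 154 = 150 + A, so A = 4.
Conserve atomic number: 66 = 64 + Z, so Z = 2.
A = 4 and Z = 2 is ^4_2 He — an alpha particle.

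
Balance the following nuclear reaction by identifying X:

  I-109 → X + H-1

Te-108

Conserve mass number: 109 = A + 1, so A = 108.
Conserve atomic number: 53 = Z + 1, so Z = 52.
Z = 52 is tellurium, so the species is Te-108.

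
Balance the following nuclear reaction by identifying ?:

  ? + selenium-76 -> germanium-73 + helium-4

Conserve mass number: A + 76 = 73 + 4, so A = 1.
Conserve atomic number: Z + 34 = 32 + 2, so Z = 0.
A = 1 and Z = 0 is neutron — a neutron.

neutron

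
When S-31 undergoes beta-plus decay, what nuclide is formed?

Beta-plus decay: mass number changes by +0, atomic number by -1.
A: 31 = 31; Z: 16 − 1 = 15.
Z = 15 is phosphorus, so the daughter is P-31.

P-31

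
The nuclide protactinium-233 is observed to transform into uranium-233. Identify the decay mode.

beta-minus decay

ΔA = 233 − 233 = 0; ΔZ = 92 − 91 = +1.
A is unchanged and Z rises by 1 — a neutron has become a proton (β⁻ decay).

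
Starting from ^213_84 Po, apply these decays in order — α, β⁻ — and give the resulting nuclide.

Bi-209

Start: (A, Z) = (213, 84).
After α: (209, 82).
After β⁻: (209, 83).
Z = 83 is bismuth.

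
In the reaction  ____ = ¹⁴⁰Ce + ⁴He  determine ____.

Nd-144

Conserve mass number: A = 140 + 4, so A = 144.
Conserve atomic number: Z = 58 + 2, so Z = 60.
Z = 60 is neodymium, so the species is ¹⁴⁴Nd.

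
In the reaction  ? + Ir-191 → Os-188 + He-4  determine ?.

proton

Conserve mass number: A + 191 = 188 + 4, so A = 1.
Conserve atomic number: Z + 77 = 76 + 2, so Z = 1.
A = 1 and Z = 1 is H-1 — a proton.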